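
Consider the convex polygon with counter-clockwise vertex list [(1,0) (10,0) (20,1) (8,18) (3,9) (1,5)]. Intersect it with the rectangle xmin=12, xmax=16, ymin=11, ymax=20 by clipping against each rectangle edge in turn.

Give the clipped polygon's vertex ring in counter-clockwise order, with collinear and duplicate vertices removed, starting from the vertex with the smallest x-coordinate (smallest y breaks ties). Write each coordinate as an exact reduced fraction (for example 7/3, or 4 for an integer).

Clipped polygon: [(12,11) (220/17,11) (12,37/3)]

1. After x ≥ 12: [(12,1/5) (20,1) (12,37/3)]
2. After x ≤ 16: [(12,1/5) (16,3/5) (16,20/3) (12,37/3)]
3. After y ≥ 11: [(12,11) (220/17,11) (12,37/3)]
4. After y ≤ 20: [(12,11) (220/17,11) (12,37/3)]
5. Canonical ring: [(12,11) (220/17,11) (12,37/3)]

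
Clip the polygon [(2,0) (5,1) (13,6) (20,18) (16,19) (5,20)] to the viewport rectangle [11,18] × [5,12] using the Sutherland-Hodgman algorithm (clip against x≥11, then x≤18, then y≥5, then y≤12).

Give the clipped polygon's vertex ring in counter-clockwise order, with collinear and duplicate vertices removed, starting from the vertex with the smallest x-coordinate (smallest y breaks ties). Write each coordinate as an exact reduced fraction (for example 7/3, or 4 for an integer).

1. After x ≥ 11: [(11,19/4) (13,6) (20,18) (16,19) (11,214/11)]
2. After x ≤ 18: [(11,19/4) (13,6) (18,102/7) (18,37/2) (16,19) (11,214/11)]
3. After y ≥ 5: [(11,5) (57/5,5) (13,6) (18,102/7) (18,37/2) (16,19) (11,214/11)]
4. After y ≤ 12: [(11,12) (11,5) (57/5,5) (13,6) (33/2,12)]
5. Canonical ring: [(11,5) (57/5,5) (13,6) (33/2,12) (11,12)]

Clipped polygon: [(11,5) (57/5,5) (13,6) (33/2,12) (11,12)]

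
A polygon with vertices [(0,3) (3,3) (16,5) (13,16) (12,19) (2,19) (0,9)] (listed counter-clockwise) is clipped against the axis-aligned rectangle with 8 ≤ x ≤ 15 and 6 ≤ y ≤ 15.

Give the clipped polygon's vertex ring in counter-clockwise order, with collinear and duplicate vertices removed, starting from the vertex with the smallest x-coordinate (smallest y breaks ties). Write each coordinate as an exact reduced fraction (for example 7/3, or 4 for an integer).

1. After x ≥ 8: [(8,49/13) (16,5) (13,16) (12,19) (8,19)]
2. After x ≤ 15: [(8,49/13) (15,63/13) (15,26/3) (13,16) (12,19) (8,19)]
3. After y ≥ 6: [(8,6) (15,6) (15,26/3) (13,16) (12,19) (8,19)]
4. After y ≤ 15: [(8,15) (8,6) (15,6) (15,26/3) (146/11,15)]
5. Canonical ring: [(8,6) (15,6) (15,26/3) (146/11,15) (8,15)]

Clipped polygon: [(8,6) (15,6) (15,26/3) (146/11,15) (8,15)]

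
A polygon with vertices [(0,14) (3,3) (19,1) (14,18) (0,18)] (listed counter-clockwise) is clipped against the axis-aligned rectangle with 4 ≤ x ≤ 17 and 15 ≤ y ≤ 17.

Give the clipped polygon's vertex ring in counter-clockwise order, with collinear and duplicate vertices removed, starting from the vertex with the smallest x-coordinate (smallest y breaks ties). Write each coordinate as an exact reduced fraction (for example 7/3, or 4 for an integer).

Clipped polygon: [(4,15) (253/17,15) (243/17,17) (4,17)]

1. After x ≥ 4: [(4,23/8) (19,1) (14,18) (4,18)]
2. After x ≤ 17: [(4,23/8) (17,5/4) (17,39/5) (14,18) (4,18)]
3. After y ≥ 15: [(4,15) (253/17,15) (14,18) (4,18)]
4. After y ≤ 17: [(4,17) (4,15) (253/17,15) (243/17,17)]
5. Canonical ring: [(4,15) (253/17,15) (243/17,17) (4,17)]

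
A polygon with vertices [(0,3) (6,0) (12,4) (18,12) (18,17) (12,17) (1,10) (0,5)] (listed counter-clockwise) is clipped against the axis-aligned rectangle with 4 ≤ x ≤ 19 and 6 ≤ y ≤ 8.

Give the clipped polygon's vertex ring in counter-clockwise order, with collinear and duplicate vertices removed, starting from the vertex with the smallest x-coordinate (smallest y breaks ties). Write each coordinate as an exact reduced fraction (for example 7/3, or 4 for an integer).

1. After x ≥ 4: [(4,1) (6,0) (12,4) (18,12) (18,17) (12,17) (4,131/11)]
2. After x ≤ 19: [(4,1) (6,0) (12,4) (18,12) (18,17) (12,17) (4,131/11)]
3. After y ≥ 6: [(4,6) (27/2,6) (18,12) (18,17) (12,17) (4,131/11)]
4. After y ≤ 8: [(4,8) (4,6) (27/2,6) (15,8)]
5. Canonical ring: [(4,6) (27/2,6) (15,8) (4,8)]

Clipped polygon: [(4,6) (27/2,6) (15,8) (4,8)]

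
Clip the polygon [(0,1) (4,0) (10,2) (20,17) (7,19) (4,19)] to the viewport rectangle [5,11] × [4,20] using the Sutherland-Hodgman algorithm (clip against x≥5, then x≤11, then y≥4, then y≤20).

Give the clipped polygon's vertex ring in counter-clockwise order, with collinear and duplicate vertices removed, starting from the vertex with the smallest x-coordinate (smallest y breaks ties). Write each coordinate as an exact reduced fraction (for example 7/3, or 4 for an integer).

Clipped polygon: [(5,4) (11,4) (11,239/13) (7,19) (5,19)]

1. After x ≥ 5: [(5,1/3) (10,2) (20,17) (7,19) (5,19)]
2. After x ≤ 11: [(5,1/3) (10,2) (11,7/2) (11,239/13) (7,19) (5,19)]
3. After y ≥ 4: [(5,4) (11,4) (11,239/13) (7,19) (5,19)]
4. After y ≤ 20: [(5,4) (11,4) (11,239/13) (7,19) (5,19)]
5. Canonical ring: [(5,4) (11,4) (11,239/13) (7,19) (5,19)]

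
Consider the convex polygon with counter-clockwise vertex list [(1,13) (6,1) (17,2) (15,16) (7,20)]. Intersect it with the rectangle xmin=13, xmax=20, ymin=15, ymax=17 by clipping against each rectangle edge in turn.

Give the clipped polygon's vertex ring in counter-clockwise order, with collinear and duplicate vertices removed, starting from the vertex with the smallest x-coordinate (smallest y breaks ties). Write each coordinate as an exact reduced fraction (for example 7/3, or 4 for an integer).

1. After x ≥ 13: [(13,18/11) (17,2) (15,16) (13,17)]
2. After x ≤ 20: [(13,18/11) (17,2) (15,16) (13,17)]
3. After y ≥ 15: [(13,15) (106/7,15) (15,16) (13,17)]
4. After y ≤ 17: [(13,15) (106/7,15) (15,16) (13,17)]
5. Canonical ring: [(13,15) (106/7,15) (15,16) (13,17)]

Clipped polygon: [(13,15) (106/7,15) (15,16) (13,17)]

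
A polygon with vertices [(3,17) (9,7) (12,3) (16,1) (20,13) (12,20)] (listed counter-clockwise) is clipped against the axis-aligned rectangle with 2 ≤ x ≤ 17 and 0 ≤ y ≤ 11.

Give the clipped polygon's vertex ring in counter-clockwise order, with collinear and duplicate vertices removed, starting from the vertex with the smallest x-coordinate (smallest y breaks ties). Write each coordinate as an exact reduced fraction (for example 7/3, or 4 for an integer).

Clipped polygon: [(33/5,11) (9,7) (12,3) (16,1) (17,4) (17,11)]

1. After x ≥ 2: [(3,17) (9,7) (12,3) (16,1) (20,13) (12,20)]
2. After x ≤ 17: [(3,17) (9,7) (12,3) (16,1) (17,4) (17,125/8) (12,20)]
3. After y ≥ 0: [(3,17) (9,7) (12,3) (16,1) (17,4) (17,125/8) (12,20)]
4. After y ≤ 11: [(33/5,11) (9,7) (12,3) (16,1) (17,4) (17,11)]
5. Canonical ring: [(33/5,11) (9,7) (12,3) (16,1) (17,4) (17,11)]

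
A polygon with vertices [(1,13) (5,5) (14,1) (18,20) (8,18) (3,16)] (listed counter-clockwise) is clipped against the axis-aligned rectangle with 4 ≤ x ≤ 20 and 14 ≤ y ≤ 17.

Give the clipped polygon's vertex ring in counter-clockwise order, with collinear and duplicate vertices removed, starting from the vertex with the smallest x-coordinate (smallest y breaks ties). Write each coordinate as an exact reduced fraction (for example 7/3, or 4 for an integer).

1. After x ≥ 4: [(4,7) (5,5) (14,1) (18,20) (8,18) (4,82/5)]
2. After x ≤ 20: [(4,7) (5,5) (14,1) (18,20) (8,18) (4,82/5)]
3. After y ≥ 14: [(4,14) (318/19,14) (18,20) (8,18) (4,82/5)]
4. After y ≤ 17: [(4,14) (318/19,14) (330/19,17) (11/2,17) (4,82/5)]
5. Canonical ring: [(4,14) (318/19,14) (330/19,17) (11/2,17) (4,82/5)]

Clipped polygon: [(4,14) (318/19,14) (330/19,17) (11/2,17) (4,82/5)]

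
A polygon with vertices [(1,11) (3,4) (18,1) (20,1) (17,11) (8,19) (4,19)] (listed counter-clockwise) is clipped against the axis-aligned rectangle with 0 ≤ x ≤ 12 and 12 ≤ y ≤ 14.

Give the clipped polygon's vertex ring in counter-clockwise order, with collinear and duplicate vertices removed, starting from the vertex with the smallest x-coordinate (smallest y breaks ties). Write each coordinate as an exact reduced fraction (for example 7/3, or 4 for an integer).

Clipped polygon: [(11/8,12) (12,12) (12,14) (17/8,14)]

1. After x ≥ 0: [(1,11) (3,4) (18,1) (20,1) (17,11) (8,19) (4,19)]
2. After x ≤ 12: [(1,11) (3,4) (12,11/5) (12,139/9) (8,19) (4,19)]
3. After y ≥ 12: [(11/8,12) (12,12) (12,139/9) (8,19) (4,19)]
4. After y ≤ 14: [(17/8,14) (11/8,12) (12,12) (12,14)]
5. Canonical ring: [(11/8,12) (12,12) (12,14) (17/8,14)]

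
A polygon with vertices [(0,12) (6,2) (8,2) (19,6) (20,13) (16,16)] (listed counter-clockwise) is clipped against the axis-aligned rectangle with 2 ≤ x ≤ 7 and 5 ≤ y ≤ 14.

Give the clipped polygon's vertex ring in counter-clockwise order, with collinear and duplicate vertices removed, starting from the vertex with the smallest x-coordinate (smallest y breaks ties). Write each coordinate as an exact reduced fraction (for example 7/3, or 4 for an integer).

Clipped polygon: [(2,26/3) (21/5,5) (7,5) (7,55/4) (2,25/2)]

1. After x ≥ 2: [(2,25/2) (2,26/3) (6,2) (8,2) (19,6) (20,13) (16,16)]
2. After x ≤ 7: [(7,55/4) (2,25/2) (2,26/3) (6,2) (7,2)]
3. After y ≥ 5: [(7,5) (7,55/4) (2,25/2) (2,26/3) (21/5,5)]
4. After y ≤ 14: [(7,5) (7,55/4) (2,25/2) (2,26/3) (21/5,5)]
5. Canonical ring: [(2,26/3) (21/5,5) (7,5) (7,55/4) (2,25/2)]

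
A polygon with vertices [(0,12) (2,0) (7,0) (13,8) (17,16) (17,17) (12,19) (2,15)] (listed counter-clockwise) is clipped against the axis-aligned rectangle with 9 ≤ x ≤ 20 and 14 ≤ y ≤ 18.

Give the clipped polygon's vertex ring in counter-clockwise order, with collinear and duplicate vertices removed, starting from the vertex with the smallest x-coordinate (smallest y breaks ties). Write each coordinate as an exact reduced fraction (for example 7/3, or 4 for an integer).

Clipped polygon: [(9,14) (16,14) (17,16) (17,17) (29/2,18) (19/2,18) (9,89/5)]

1. After x ≥ 9: [(9,8/3) (13,8) (17,16) (17,17) (12,19) (9,89/5)]
2. After x ≤ 20: [(9,8/3) (13,8) (17,16) (17,17) (12,19) (9,89/5)]
3. After y ≥ 14: [(9,14) (16,14) (17,16) (17,17) (12,19) (9,89/5)]
4. After y ≤ 18: [(9,14) (16,14) (17,16) (17,17) (29/2,18) (19/2,18) (9,89/5)]
5. Canonical ring: [(9,14) (16,14) (17,16) (17,17) (29/2,18) (19/2,18) (9,89/5)]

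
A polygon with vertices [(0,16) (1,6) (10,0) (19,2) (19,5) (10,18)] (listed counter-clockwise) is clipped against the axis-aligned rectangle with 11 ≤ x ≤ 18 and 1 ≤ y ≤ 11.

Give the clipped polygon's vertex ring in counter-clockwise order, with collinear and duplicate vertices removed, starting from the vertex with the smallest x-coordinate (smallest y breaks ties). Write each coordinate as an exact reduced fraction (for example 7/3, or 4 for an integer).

1. After x ≥ 11: [(11,2/9) (19,2) (19,5) (11,149/9)]
2. After x ≤ 18: [(11,2/9) (18,16/9) (18,58/9) (11,149/9)]
3. After y ≥ 1: [(11,1) (29/2,1) (18,16/9) (18,58/9) (11,149/9)]
4. After y ≤ 11: [(11,11) (11,1) (29/2,1) (18,16/9) (18,58/9) (193/13,11)]
5. Canonical ring: [(11,1) (29/2,1) (18,16/9) (18,58/9) (193/13,11) (11,11)]

Clipped polygon: [(11,1) (29/2,1) (18,16/9) (18,58/9) (193/13,11) (11,11)]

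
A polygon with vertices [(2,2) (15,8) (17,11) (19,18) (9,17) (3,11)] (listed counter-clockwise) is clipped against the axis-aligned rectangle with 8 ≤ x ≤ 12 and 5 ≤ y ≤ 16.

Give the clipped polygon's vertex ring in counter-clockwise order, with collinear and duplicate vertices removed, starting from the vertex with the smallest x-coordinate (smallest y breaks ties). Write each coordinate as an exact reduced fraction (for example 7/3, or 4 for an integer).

1. After x ≥ 8: [(8,62/13) (15,8) (17,11) (19,18) (9,17) (8,16)]
2. After x ≤ 12: [(8,62/13) (12,86/13) (12,173/10) (9,17) (8,16)]
3. After y ≥ 5: [(8,5) (17/2,5) (12,86/13) (12,173/10) (9,17) (8,16)]
4. After y ≤ 16: [(8,5) (17/2,5) (12,86/13) (12,16) (8,16) (8,16)]
5. Canonical ring: [(8,5) (17/2,5) (12,86/13) (12,16) (8,16)]

Clipped polygon: [(8,5) (17/2,5) (12,86/13) (12,16) (8,16)]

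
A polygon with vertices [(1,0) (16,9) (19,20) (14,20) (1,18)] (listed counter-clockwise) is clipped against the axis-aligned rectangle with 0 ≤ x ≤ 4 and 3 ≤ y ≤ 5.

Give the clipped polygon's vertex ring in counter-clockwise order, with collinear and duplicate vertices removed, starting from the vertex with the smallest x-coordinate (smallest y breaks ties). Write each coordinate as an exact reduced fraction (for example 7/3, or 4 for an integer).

Clipped polygon: [(1,3) (4,3) (4,5) (1,5)]

1. After x ≥ 0: [(1,0) (16,9) (19,20) (14,20) (1,18)]
2. After x ≤ 4: [(1,0) (4,9/5) (4,240/13) (1,18)]
3. After y ≥ 3: [(1,3) (4,3) (4,240/13) (1,18)]
4. After y ≤ 5: [(1,5) (1,3) (4,3) (4,5)]
5. Canonical ring: [(1,3) (4,3) (4,5) (1,5)]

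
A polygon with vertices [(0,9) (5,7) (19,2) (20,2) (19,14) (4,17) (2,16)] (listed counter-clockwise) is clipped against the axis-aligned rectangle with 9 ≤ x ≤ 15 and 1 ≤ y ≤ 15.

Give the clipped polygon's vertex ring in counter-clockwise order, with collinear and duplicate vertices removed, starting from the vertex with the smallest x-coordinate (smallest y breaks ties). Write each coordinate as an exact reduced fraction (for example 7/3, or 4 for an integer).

1. After x ≥ 9: [(9,39/7) (19,2) (20,2) (19,14) (9,16)]
2. After x ≤ 15: [(9,39/7) (15,24/7) (15,74/5) (9,16)]
3. After y ≥ 1: [(9,39/7) (15,24/7) (15,74/5) (9,16)]
4. After y ≤ 15: [(9,15) (9,39/7) (15,24/7) (15,74/5) (14,15)]
5. Canonical ring: [(9,39/7) (15,24/7) (15,74/5) (14,15) (9,15)]

Clipped polygon: [(9,39/7) (15,24/7) (15,74/5) (14,15) (9,15)]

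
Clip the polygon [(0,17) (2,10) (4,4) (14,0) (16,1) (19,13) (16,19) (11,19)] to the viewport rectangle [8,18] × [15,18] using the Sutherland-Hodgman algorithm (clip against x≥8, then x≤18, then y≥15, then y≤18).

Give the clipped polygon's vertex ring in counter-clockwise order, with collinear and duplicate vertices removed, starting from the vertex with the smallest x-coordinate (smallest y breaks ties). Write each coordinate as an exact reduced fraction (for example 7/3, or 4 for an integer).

1. After x ≥ 8: [(8,203/11) (8,12/5) (14,0) (16,1) (19,13) (16,19) (11,19)]
2. After x ≤ 18: [(8,203/11) (8,12/5) (14,0) (16,1) (18,9) (18,15) (16,19) (11,19)]
3. After y ≥ 15: [(8,203/11) (8,15) (18,15) (18,15) (16,19) (11,19)]
4. After y ≤ 18: [(8,18) (8,15) (18,15) (18,15) (33/2,18)]
5. Canonical ring: [(8,15) (18,15) (33/2,18) (8,18)]

Clipped polygon: [(8,15) (18,15) (33/2,18) (8,18)]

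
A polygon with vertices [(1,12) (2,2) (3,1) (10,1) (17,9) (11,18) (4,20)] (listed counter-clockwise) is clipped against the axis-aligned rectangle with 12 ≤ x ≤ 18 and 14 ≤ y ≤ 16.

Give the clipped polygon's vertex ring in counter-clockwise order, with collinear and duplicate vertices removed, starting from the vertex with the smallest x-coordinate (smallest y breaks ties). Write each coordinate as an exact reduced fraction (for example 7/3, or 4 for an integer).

Clipped polygon: [(12,14) (41/3,14) (37/3,16) (12,16)]

1. After x ≥ 12: [(12,23/7) (17,9) (12,33/2)]
2. After x ≤ 18: [(12,23/7) (17,9) (12,33/2)]
3. After y ≥ 14: [(12,14) (41/3,14) (12,33/2)]
4. After y ≤ 16: [(12,16) (12,14) (41/3,14) (37/3,16)]
5. Canonical ring: [(12,14) (41/3,14) (37/3,16) (12,16)]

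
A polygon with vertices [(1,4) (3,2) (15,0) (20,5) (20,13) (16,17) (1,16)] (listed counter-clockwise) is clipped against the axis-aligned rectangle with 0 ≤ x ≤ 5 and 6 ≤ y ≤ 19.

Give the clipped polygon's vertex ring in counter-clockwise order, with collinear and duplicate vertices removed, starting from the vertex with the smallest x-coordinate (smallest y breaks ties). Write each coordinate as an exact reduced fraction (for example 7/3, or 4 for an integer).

Clipped polygon: [(1,6) (5,6) (5,244/15) (1,16)]

1. After x ≥ 0: [(1,4) (3,2) (15,0) (20,5) (20,13) (16,17) (1,16)]
2. After x ≤ 5: [(1,4) (3,2) (5,5/3) (5,244/15) (1,16)]
3. After y ≥ 6: [(1,6) (5,6) (5,244/15) (1,16)]
4. After y ≤ 19: [(1,6) (5,6) (5,244/15) (1,16)]
5. Canonical ring: [(1,6) (5,6) (5,244/15) (1,16)]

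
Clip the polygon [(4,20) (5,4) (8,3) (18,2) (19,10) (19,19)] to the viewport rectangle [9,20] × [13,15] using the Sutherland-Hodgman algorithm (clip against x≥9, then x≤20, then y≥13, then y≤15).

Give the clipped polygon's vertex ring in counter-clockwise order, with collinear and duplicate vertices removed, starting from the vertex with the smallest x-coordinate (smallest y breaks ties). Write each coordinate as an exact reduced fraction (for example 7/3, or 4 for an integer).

Clipped polygon: [(9,13) (19,13) (19,15) (9,15)]

1. After x ≥ 9: [(9,59/3) (9,29/10) (18,2) (19,10) (19,19)]
2. After x ≤ 20: [(9,59/3) (9,29/10) (18,2) (19,10) (19,19)]
3. After y ≥ 13: [(9,59/3) (9,13) (19,13) (19,19)]
4. After y ≤ 15: [(9,15) (9,13) (19,13) (19,15)]
5. Canonical ring: [(9,13) (19,13) (19,15) (9,15)]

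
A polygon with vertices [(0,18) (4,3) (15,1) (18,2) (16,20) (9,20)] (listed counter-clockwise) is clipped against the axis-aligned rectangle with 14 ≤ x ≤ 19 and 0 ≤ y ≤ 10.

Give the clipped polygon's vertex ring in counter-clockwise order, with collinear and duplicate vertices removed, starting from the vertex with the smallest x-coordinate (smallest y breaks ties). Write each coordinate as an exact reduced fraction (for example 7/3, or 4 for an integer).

1. After x ≥ 14: [(14,13/11) (15,1) (18,2) (16,20) (14,20)]
2. After x ≤ 19: [(14,13/11) (15,1) (18,2) (16,20) (14,20)]
3. After y ≥ 0: [(14,13/11) (15,1) (18,2) (16,20) (14,20)]
4. After y ≤ 10: [(14,10) (14,13/11) (15,1) (18,2) (154/9,10)]
5. Canonical ring: [(14,13/11) (15,1) (18,2) (154/9,10) (14,10)]

Clipped polygon: [(14,13/11) (15,1) (18,2) (154/9,10) (14,10)]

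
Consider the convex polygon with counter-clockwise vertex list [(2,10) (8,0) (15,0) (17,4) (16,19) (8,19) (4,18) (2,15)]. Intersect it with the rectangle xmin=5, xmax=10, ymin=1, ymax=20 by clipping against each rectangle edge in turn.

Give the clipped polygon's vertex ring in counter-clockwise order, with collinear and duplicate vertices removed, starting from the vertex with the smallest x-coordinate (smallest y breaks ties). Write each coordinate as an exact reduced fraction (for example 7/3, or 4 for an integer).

Clipped polygon: [(5,5) (37/5,1) (10,1) (10,19) (8,19) (5,73/4)]

1. After x ≥ 5: [(5,5) (8,0) (15,0) (17,4) (16,19) (8,19) (5,73/4)]
2. After x ≤ 10: [(5,5) (8,0) (10,0) (10,19) (8,19) (5,73/4)]
3. After y ≥ 1: [(5,5) (37/5,1) (10,1) (10,19) (8,19) (5,73/4)]
4. After y ≤ 20: [(5,5) (37/5,1) (10,1) (10,19) (8,19) (5,73/4)]
5. Canonical ring: [(5,5) (37/5,1) (10,1) (10,19) (8,19) (5,73/4)]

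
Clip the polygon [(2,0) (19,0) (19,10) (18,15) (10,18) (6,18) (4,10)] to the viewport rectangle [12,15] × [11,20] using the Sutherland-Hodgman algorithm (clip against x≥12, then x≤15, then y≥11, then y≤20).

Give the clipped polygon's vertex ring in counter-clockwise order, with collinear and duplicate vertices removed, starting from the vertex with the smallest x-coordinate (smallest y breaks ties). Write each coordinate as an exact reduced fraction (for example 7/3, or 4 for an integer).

Clipped polygon: [(12,11) (15,11) (15,129/8) (12,69/4)]

1. After x ≥ 12: [(12,0) (19,0) (19,10) (18,15) (12,69/4)]
2. After x ≤ 15: [(12,0) (15,0) (15,129/8) (12,69/4)]
3. After y ≥ 11: [(12,11) (15,11) (15,129/8) (12,69/4)]
4. After y ≤ 20: [(12,11) (15,11) (15,129/8) (12,69/4)]
5. Canonical ring: [(12,11) (15,11) (15,129/8) (12,69/4)]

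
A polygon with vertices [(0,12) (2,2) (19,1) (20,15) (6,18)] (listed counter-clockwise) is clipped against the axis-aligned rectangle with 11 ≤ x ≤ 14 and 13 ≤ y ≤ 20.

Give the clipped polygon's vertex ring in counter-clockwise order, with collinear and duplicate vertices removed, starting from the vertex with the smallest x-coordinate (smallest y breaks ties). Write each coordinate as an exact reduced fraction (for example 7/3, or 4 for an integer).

Clipped polygon: [(11,13) (14,13) (14,114/7) (11,237/14)]

1. After x ≥ 11: [(11,25/17) (19,1) (20,15) (11,237/14)]
2. After x ≤ 14: [(11,25/17) (14,22/17) (14,114/7) (11,237/14)]
3. After y ≥ 13: [(11,13) (14,13) (14,114/7) (11,237/14)]
4. After y ≤ 20: [(11,13) (14,13) (14,114/7) (11,237/14)]
5. Canonical ring: [(11,13) (14,13) (14,114/7) (11,237/14)]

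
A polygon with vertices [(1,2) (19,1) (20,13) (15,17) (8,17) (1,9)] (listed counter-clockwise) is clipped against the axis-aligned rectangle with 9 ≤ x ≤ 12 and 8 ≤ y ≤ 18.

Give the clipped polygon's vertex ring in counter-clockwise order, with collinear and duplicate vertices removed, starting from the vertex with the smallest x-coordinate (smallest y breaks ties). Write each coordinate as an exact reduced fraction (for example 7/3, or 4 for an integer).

1. After x ≥ 9: [(9,14/9) (19,1) (20,13) (15,17) (9,17)]
2. After x ≤ 12: [(9,14/9) (12,25/18) (12,17) (9,17)]
3. After y ≥ 8: [(9,8) (12,8) (12,17) (9,17)]
4. After y ≤ 18: [(9,8) (12,8) (12,17) (9,17)]
5. Canonical ring: [(9,8) (12,8) (12,17) (9,17)]

Clipped polygon: [(9,8) (12,8) (12,17) (9,17)]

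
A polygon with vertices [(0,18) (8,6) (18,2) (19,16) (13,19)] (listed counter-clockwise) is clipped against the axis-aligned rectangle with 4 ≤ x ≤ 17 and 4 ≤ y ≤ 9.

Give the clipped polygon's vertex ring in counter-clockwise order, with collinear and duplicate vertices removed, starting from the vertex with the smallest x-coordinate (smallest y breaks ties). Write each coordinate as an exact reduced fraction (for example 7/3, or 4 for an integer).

1. After x ≥ 4: [(4,238/13) (4,12) (8,6) (18,2) (19,16) (13,19)]
2. After x ≤ 17: [(4,238/13) (4,12) (8,6) (17,12/5) (17,17) (13,19)]
3. After y ≥ 4: [(4,238/13) (4,12) (8,6) (13,4) (17,4) (17,17) (13,19)]
4. After y ≤ 9: [(6,9) (8,6) (13,4) (17,4) (17,9)]
5. Canonical ring: [(6,9) (8,6) (13,4) (17,4) (17,9)]

Clipped polygon: [(6,9) (8,6) (13,4) (17,4) (17,9)]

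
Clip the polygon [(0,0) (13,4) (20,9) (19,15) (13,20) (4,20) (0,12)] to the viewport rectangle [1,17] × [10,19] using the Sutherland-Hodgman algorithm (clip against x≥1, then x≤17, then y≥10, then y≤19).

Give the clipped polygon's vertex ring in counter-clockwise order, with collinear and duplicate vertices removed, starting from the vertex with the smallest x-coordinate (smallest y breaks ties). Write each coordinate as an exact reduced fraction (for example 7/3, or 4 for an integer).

1. After x ≥ 1: [(1,4/13) (13,4) (20,9) (19,15) (13,20) (4,20) (1,14)]
2. After x ≤ 17: [(1,4/13) (13,4) (17,48/7) (17,50/3) (13,20) (4,20) (1,14)]
3. After y ≥ 10: [(1,10) (17,10) (17,50/3) (13,20) (4,20) (1,14)]
4. After y ≤ 19: [(1,10) (17,10) (17,50/3) (71/5,19) (7/2,19) (1,14)]
5. Canonical ring: [(1,10) (17,10) (17,50/3) (71/5,19) (7/2,19) (1,14)]

Clipped polygon: [(1,10) (17,10) (17,50/3) (71/5,19) (7/2,19) (1,14)]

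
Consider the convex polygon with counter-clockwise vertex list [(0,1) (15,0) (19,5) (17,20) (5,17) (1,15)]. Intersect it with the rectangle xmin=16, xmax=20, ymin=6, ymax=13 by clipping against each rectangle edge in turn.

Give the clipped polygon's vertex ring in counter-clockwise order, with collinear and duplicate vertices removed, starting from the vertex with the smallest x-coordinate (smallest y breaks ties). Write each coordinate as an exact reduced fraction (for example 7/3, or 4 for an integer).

1. After x ≥ 16: [(16,5/4) (19,5) (17,20) (16,79/4)]
2. After x ≤ 20: [(16,5/4) (19,5) (17,20) (16,79/4)]
3. After y ≥ 6: [(16,6) (283/15,6) (17,20) (16,79/4)]
4. After y ≤ 13: [(16,13) (16,6) (283/15,6) (269/15,13)]
5. Canonical ring: [(16,6) (283/15,6) (269/15,13) (16,13)]

Clipped polygon: [(16,6) (283/15,6) (269/15,13) (16,13)]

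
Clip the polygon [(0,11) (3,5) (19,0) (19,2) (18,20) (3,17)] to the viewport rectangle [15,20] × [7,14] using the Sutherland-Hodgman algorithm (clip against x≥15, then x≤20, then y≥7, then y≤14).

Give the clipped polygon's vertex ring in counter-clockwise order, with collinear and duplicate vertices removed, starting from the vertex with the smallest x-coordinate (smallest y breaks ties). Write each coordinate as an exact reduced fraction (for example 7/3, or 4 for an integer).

Clipped polygon: [(15,7) (337/18,7) (55/3,14) (15,14)]

1. After x ≥ 15: [(15,5/4) (19,0) (19,2) (18,20) (15,97/5)]
2. After x ≤ 20: [(15,5/4) (19,0) (19,2) (18,20) (15,97/5)]
3. After y ≥ 7: [(15,7) (337/18,7) (18,20) (15,97/5)]
4. After y ≤ 14: [(15,14) (15,7) (337/18,7) (55/3,14)]
5. Canonical ring: [(15,7) (337/18,7) (55/3,14) (15,14)]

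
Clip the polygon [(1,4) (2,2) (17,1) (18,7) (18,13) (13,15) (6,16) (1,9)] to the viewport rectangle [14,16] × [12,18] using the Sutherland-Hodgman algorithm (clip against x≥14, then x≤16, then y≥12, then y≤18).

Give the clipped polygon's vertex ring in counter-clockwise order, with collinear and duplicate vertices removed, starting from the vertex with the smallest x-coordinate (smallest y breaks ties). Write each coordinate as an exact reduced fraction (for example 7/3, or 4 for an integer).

Clipped polygon: [(14,12) (16,12) (16,69/5) (14,73/5)]

1. After x ≥ 14: [(14,6/5) (17,1) (18,7) (18,13) (14,73/5)]
2. After x ≤ 16: [(14,6/5) (16,16/15) (16,69/5) (14,73/5)]
3. After y ≥ 12: [(14,12) (16,12) (16,69/5) (14,73/5)]
4. After y ≤ 18: [(14,12) (16,12) (16,69/5) (14,73/5)]
5. Canonical ring: [(14,12) (16,12) (16,69/5) (14,73/5)]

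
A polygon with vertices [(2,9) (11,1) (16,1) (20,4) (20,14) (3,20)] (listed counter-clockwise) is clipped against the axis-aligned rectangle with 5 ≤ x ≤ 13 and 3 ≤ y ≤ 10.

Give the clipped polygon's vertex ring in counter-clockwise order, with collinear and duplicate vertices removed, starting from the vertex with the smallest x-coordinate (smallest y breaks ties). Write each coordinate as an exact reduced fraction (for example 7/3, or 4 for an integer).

1. After x ≥ 5: [(5,19/3) (11,1) (16,1) (20,4) (20,14) (5,328/17)]
2. After x ≤ 13: [(5,19/3) (11,1) (13,1) (13,280/17) (5,328/17)]
3. After y ≥ 3: [(5,19/3) (35/4,3) (13,3) (13,280/17) (5,328/17)]
4. After y ≤ 10: [(5,10) (5,19/3) (35/4,3) (13,3) (13,10)]
5. Canonical ring: [(5,19/3) (35/4,3) (13,3) (13,10) (5,10)]

Clipped polygon: [(5,19/3) (35/4,3) (13,3) (13,10) (5,10)]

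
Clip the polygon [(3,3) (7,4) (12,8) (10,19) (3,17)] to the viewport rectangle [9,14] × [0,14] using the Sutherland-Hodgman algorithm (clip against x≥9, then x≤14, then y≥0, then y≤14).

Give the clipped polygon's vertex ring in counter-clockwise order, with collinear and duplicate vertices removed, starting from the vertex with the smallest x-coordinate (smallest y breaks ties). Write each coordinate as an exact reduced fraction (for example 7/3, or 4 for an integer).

1. After x ≥ 9: [(9,28/5) (12,8) (10,19) (9,131/7)]
2. After x ≤ 14: [(9,28/5) (12,8) (10,19) (9,131/7)]
3. After y ≥ 0: [(9,28/5) (12,8) (10,19) (9,131/7)]
4. After y ≤ 14: [(9,14) (9,28/5) (12,8) (120/11,14)]
5. Canonical ring: [(9,28/5) (12,8) (120/11,14) (9,14)]

Clipped polygon: [(9,28/5) (12,8) (120/11,14) (9,14)]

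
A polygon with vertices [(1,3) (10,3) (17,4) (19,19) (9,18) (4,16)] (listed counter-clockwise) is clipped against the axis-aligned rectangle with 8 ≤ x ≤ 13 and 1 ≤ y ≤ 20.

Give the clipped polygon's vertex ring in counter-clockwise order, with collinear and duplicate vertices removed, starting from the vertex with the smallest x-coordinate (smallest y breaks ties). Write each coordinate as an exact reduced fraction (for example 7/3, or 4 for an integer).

1. After x ≥ 8: [(8,3) (10,3) (17,4) (19,19) (9,18) (8,88/5)]
2. After x ≤ 13: [(8,3) (10,3) (13,24/7) (13,92/5) (9,18) (8,88/5)]
3. After y ≥ 1: [(8,3) (10,3) (13,24/7) (13,92/5) (9,18) (8,88/5)]
4. After y ≤ 20: [(8,3) (10,3) (13,24/7) (13,92/5) (9,18) (8,88/5)]
5. Canonical ring: [(8,3) (10,3) (13,24/7) (13,92/5) (9,18) (8,88/5)]

Clipped polygon: [(8,3) (10,3) (13,24/7) (13,92/5) (9,18) (8,88/5)]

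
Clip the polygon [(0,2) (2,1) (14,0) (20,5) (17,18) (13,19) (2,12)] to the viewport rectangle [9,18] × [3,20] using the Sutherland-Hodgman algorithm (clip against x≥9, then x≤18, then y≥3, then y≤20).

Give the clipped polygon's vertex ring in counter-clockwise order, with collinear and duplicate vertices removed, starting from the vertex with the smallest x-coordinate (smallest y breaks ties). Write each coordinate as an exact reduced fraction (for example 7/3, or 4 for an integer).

Clipped polygon: [(9,3) (88/5,3) (18,10/3) (18,41/3) (17,18) (13,19) (9,181/11)]

1. After x ≥ 9: [(9,5/12) (14,0) (20,5) (17,18) (13,19) (9,181/11)]
2. After x ≤ 18: [(9,5/12) (14,0) (18,10/3) (18,41/3) (17,18) (13,19) (9,181/11)]
3. After y ≥ 3: [(9,3) (88/5,3) (18,10/3) (18,41/3) (17,18) (13,19) (9,181/11)]
4. After y ≤ 20: [(9,3) (88/5,3) (18,10/3) (18,41/3) (17,18) (13,19) (9,181/11)]
5. Canonical ring: [(9,3) (88/5,3) (18,10/3) (18,41/3) (17,18) (13,19) (9,181/11)]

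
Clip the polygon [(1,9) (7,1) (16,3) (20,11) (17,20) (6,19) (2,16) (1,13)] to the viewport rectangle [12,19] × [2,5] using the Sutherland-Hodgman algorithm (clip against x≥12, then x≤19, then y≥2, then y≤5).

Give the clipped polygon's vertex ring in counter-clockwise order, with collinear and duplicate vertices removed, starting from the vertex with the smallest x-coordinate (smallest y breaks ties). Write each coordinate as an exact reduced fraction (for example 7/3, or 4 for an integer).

Clipped polygon: [(12,19/9) (16,3) (17,5) (12,5)]

1. After x ≥ 12: [(12,19/9) (16,3) (20,11) (17,20) (12,215/11)]
2. After x ≤ 19: [(12,19/9) (16,3) (19,9) (19,14) (17,20) (12,215/11)]
3. After y ≥ 2: [(12,19/9) (16,3) (19,9) (19,14) (17,20) (12,215/11)]
4. After y ≤ 5: [(12,5) (12,19/9) (16,3) (17,5)]
5. Canonical ring: [(12,19/9) (16,3) (17,5) (12,5)]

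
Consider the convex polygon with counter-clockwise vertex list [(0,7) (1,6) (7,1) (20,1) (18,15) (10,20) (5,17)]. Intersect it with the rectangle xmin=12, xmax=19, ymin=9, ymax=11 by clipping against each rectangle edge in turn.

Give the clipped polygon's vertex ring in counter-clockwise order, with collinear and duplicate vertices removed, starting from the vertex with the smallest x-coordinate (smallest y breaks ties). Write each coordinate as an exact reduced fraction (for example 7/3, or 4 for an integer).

1. After x ≥ 12: [(12,1) (20,1) (18,15) (12,75/4)]
2. After x ≤ 19: [(12,1) (19,1) (19,8) (18,15) (12,75/4)]
3. After y ≥ 9: [(12,9) (132/7,9) (18,15) (12,75/4)]
4. After y ≤ 11: [(12,11) (12,9) (132/7,9) (130/7,11)]
5. Canonical ring: [(12,9) (132/7,9) (130/7,11) (12,11)]

Clipped polygon: [(12,9) (132/7,9) (130/7,11) (12,11)]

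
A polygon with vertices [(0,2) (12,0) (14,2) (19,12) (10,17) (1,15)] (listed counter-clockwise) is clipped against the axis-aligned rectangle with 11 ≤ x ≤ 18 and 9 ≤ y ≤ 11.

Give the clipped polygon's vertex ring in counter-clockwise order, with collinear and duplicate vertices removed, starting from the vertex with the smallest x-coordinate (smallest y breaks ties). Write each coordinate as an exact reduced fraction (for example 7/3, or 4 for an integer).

1. After x ≥ 11: [(11,1/6) (12,0) (14,2) (19,12) (11,148/9)]
2. After x ≤ 18: [(11,1/6) (12,0) (14,2) (18,10) (18,113/9) (11,148/9)]
3. After y ≥ 9: [(11,9) (35/2,9) (18,10) (18,113/9) (11,148/9)]
4. After y ≤ 11: [(11,11) (11,9) (35/2,9) (18,10) (18,11)]
5. Canonical ring: [(11,9) (35/2,9) (18,10) (18,11) (11,11)]

Clipped polygon: [(11,9) (35/2,9) (18,10) (18,11) (11,11)]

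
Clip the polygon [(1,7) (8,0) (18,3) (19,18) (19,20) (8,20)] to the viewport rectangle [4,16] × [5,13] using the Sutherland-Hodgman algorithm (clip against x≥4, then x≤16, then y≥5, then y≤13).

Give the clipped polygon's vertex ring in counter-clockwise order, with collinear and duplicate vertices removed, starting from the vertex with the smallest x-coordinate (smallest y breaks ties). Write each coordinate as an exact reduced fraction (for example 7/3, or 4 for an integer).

1. After x ≥ 4: [(4,88/7) (4,4) (8,0) (18,3) (19,18) (19,20) (8,20)]
2. After x ≤ 16: [(4,88/7) (4,4) (8,0) (16,12/5) (16,20) (8,20)]
3. After y ≥ 5: [(4,88/7) (4,5) (16,5) (16,20) (8,20)]
4. After y ≤ 13: [(55/13,13) (4,88/7) (4,5) (16,5) (16,13)]
5. Canonical ring: [(4,5) (16,5) (16,13) (55/13,13) (4,88/7)]

Clipped polygon: [(4,5) (16,5) (16,13) (55/13,13) (4,88/7)]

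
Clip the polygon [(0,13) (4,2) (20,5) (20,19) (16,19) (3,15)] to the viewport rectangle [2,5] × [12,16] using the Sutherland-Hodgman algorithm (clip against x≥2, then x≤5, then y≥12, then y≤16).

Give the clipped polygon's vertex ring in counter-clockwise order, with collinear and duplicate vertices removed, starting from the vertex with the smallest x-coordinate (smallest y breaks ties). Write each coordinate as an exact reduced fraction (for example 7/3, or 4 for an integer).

Clipped polygon: [(2,12) (5,12) (5,203/13) (3,15) (2,43/3)]

1. After x ≥ 2: [(2,43/3) (2,15/2) (4,2) (20,5) (20,19) (16,19) (3,15)]
2. After x ≤ 5: [(2,43/3) (2,15/2) (4,2) (5,35/16) (5,203/13) (3,15)]
3. After y ≥ 12: [(2,43/3) (2,12) (5,12) (5,203/13) (3,15)]
4. After y ≤ 16: [(2,43/3) (2,12) (5,12) (5,203/13) (3,15)]
5. Canonical ring: [(2,12) (5,12) (5,203/13) (3,15) (2,43/3)]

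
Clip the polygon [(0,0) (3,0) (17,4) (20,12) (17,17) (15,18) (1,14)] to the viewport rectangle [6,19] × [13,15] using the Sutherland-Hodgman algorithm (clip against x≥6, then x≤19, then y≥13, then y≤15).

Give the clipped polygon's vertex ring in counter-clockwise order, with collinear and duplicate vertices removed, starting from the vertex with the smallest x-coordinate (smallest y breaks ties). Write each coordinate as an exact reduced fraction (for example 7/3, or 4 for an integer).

1. After x ≥ 6: [(6,6/7) (17,4) (20,12) (17,17) (15,18) (6,108/7)]
2. After x ≤ 19: [(6,6/7) (17,4) (19,28/3) (19,41/3) (17,17) (15,18) (6,108/7)]
3. After y ≥ 13: [(6,13) (19,13) (19,41/3) (17,17) (15,18) (6,108/7)]
4. After y ≤ 15: [(6,15) (6,13) (19,13) (19,41/3) (91/5,15)]
5. Canonical ring: [(6,13) (19,13) (19,41/3) (91/5,15) (6,15)]

Clipped polygon: [(6,13) (19,13) (19,41/3) (91/5,15) (6,15)]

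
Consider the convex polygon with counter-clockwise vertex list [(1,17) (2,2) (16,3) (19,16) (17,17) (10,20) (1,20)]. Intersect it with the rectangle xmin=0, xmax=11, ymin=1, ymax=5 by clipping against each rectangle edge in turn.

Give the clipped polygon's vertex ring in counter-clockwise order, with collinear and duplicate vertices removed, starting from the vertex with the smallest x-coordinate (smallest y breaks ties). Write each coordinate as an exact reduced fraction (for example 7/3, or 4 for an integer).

Clipped polygon: [(9/5,5) (2,2) (11,37/14) (11,5)]

1. After x ≥ 0: [(1,17) (2,2) (16,3) (19,16) (17,17) (10,20) (1,20)]
2. After x ≤ 11: [(1,17) (2,2) (11,37/14) (11,137/7) (10,20) (1,20)]
3. After y ≥ 1: [(1,17) (2,2) (11,37/14) (11,137/7) (10,20) (1,20)]
4. After y ≤ 5: [(9/5,5) (2,2) (11,37/14) (11,5)]
5. Canonical ring: [(9/5,5) (2,2) (11,37/14) (11,5)]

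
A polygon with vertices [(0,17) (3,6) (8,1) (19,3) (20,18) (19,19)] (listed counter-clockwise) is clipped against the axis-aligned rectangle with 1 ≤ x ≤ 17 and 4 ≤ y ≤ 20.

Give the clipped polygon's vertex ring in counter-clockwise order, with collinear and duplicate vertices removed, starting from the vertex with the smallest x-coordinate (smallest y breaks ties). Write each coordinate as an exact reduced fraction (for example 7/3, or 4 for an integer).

1. After x ≥ 1: [(1,325/19) (1,40/3) (3,6) (8,1) (19,3) (20,18) (19,19)]
2. After x ≤ 17: [(17,357/19) (1,325/19) (1,40/3) (3,6) (8,1) (17,29/11)]
3. After y ≥ 4: [(17,4) (17,357/19) (1,325/19) (1,40/3) (3,6) (5,4)]
4. After y ≤ 20: [(17,4) (17,357/19) (1,325/19) (1,40/3) (3,6) (5,4)]
5. Canonical ring: [(1,40/3) (3,6) (5,4) (17,4) (17,357/19) (1,325/19)]

Clipped polygon: [(1,40/3) (3,6) (5,4) (17,4) (17,357/19) (1,325/19)]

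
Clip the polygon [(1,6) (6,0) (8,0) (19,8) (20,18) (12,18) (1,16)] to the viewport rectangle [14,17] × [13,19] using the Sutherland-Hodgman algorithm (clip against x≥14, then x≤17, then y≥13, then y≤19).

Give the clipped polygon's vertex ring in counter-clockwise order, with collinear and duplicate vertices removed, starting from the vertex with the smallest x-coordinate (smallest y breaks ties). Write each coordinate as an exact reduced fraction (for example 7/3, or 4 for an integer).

Clipped polygon: [(14,13) (17,13) (17,18) (14,18)]

1. After x ≥ 14: [(14,48/11) (19,8) (20,18) (14,18)]
2. After x ≤ 17: [(14,48/11) (17,72/11) (17,18) (14,18)]
3. After y ≥ 13: [(14,13) (17,13) (17,18) (14,18)]
4. After y ≤ 19: [(14,13) (17,13) (17,18) (14,18)]
5. Canonical ring: [(14,13) (17,13) (17,18) (14,18)]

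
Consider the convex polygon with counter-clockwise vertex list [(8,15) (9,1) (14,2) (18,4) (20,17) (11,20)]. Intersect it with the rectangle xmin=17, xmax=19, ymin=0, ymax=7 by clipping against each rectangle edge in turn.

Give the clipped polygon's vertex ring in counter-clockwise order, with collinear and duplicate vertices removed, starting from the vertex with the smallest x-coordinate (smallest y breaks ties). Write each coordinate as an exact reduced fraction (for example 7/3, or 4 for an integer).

Clipped polygon: [(17,7/2) (18,4) (240/13,7) (17,7)]

1. After x ≥ 17: [(17,7/2) (18,4) (20,17) (17,18)]
2. After x ≤ 19: [(17,7/2) (18,4) (19,21/2) (19,52/3) (17,18)]
3. After y ≥ 0: [(17,7/2) (18,4) (19,21/2) (19,52/3) (17,18)]
4. After y ≤ 7: [(17,7) (17,7/2) (18,4) (240/13,7)]
5. Canonical ring: [(17,7/2) (18,4) (240/13,7) (17,7)]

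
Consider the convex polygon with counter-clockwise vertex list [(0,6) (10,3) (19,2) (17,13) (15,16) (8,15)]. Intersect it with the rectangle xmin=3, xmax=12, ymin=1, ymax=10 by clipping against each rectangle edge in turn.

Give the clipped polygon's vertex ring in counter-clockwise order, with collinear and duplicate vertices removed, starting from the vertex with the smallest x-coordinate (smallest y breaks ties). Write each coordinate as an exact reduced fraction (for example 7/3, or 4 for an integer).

Clipped polygon: [(3,51/10) (10,3) (12,25/9) (12,10) (32/9,10) (3,75/8)]

1. After x ≥ 3: [(3,75/8) (3,51/10) (10,3) (19,2) (17,13) (15,16) (8,15)]
2. After x ≤ 12: [(3,75/8) (3,51/10) (10,3) (12,25/9) (12,109/7) (8,15)]
3. After y ≥ 1: [(3,75/8) (3,51/10) (10,3) (12,25/9) (12,109/7) (8,15)]
4. After y ≤ 10: [(32/9,10) (3,75/8) (3,51/10) (10,3) (12,25/9) (12,10)]
5. Canonical ring: [(3,51/10) (10,3) (12,25/9) (12,10) (32/9,10) (3,75/8)]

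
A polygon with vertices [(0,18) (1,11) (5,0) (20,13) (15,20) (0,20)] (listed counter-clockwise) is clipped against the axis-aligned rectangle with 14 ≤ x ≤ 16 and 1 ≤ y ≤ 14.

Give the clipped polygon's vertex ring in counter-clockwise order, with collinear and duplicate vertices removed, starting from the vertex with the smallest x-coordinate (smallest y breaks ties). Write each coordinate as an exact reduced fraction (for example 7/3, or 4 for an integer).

1. After x ≥ 14: [(14,39/5) (20,13) (15,20) (14,20)]
2. After x ≤ 16: [(14,39/5) (16,143/15) (16,93/5) (15,20) (14,20)]
3. After y ≥ 1: [(14,39/5) (16,143/15) (16,93/5) (15,20) (14,20)]
4. After y ≤ 14: [(14,14) (14,39/5) (16,143/15) (16,14)]
5. Canonical ring: [(14,39/5) (16,143/15) (16,14) (14,14)]

Clipped polygon: [(14,39/5) (16,143/15) (16,14) (14,14)]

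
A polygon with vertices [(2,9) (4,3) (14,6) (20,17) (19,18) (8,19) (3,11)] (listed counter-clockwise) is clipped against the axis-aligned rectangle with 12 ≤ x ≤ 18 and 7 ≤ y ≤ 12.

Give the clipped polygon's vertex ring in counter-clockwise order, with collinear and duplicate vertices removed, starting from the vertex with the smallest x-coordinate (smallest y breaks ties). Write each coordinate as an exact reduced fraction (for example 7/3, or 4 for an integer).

1. After x ≥ 12: [(12,27/5) (14,6) (20,17) (19,18) (12,205/11)]
2. After x ≤ 18: [(12,27/5) (14,6) (18,40/3) (18,199/11) (12,205/11)]
3. After y ≥ 7: [(12,7) (160/11,7) (18,40/3) (18,199/11) (12,205/11)]
4. After y ≤ 12: [(12,12) (12,7) (160/11,7) (190/11,12)]
5. Canonical ring: [(12,7) (160/11,7) (190/11,12) (12,12)]

Clipped polygon: [(12,7) (160/11,7) (190/11,12) (12,12)]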